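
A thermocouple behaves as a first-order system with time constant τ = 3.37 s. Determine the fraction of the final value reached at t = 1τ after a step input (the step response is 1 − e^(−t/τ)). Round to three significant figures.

y/y_∞ ≈ 0.632

y(t)/y_∞ = 1 − e^(−t/τ) = 1 − e^(−1) = 1 − e^(−1.00) = 0.632.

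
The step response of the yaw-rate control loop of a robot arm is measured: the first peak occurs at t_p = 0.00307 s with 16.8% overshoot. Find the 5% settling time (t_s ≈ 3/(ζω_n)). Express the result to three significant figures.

t_s ≈ 0.00516 s

From the overshoot, ζ = −ln(OS)/√(π²+ln²(OS)) = 0.494.
From t_p = π/ω_d, ω_d = π/0.00307 = 1020 rad/s, so ω_n = ω_d/√(1−ζ²) = 1180 rad/s.
t_s ≈ 3/(ζω_n) = 3/(0.494·1180) = 0.00516 s.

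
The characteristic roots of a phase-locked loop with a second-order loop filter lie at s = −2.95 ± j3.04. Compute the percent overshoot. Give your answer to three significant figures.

|pole| = ω_n = √(2.95² + 3.04²) = 4.24 rad/s; ζ = cos θ = σ/ω_n = 0.696.
Overshoot: exp(−π·0.696/√(1−0.696²)) = 0.0474, i.e. 4.74%.

%OS ≈ 4.74%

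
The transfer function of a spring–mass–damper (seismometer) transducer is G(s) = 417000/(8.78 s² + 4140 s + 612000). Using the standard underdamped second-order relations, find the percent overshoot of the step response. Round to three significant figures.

Dividing through by 8.78: denominator becomes s² + 471.5 s + 69700.
So ω_n = √69700 = 264 rad/s and ζ = 471.5/(2·264) = 0.893.
%OS = 100 e^{−πζ/√(1−ζ²)} with ζ = 0.893 gives 0.196%.

%OS ≈ 0.196%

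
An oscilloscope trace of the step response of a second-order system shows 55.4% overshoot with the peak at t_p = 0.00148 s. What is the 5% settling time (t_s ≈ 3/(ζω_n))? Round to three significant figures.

t_s ≈ 0.00752 s

From the overshoot, ζ = −ln(OS)/√(π²+ln²(OS)) = 0.185.
From t_p = π/ω_d, ω_d = π/0.00148 = 2120 rad/s, so ω_n = ω_d/√(1−ζ²) = 2160 rad/s.
t_s ≈ 3/(ζω_n) = 3/(0.185·2160) = 0.00752 s.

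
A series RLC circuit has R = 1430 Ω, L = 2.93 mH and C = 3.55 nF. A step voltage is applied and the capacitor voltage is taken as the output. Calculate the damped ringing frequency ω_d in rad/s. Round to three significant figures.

ω_d ≈ 191000 rad/s

For a series RLC circuit (capacitor voltage as output), ω_n = 1/√(LC) = 1/√(2.93 mH · 3.55 nF) = 310000 rad/s.
ζ = (R/2)·√(C/L) = (1430/2)·√(3.55 nF/2.93 mH) = 0.787.
ω_d = 310000·√(1 − 0.787²) = 191000 rad/s.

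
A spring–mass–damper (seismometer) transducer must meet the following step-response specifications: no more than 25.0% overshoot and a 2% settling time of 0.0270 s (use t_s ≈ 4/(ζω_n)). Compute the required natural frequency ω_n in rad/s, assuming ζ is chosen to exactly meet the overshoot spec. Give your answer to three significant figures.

From %OS = 100·exp(−πζ/√(1−ζ²)), invert to get ζ = −ln(OS)/√(π² + ln²(OS)) with OS = 0.250.
−ln 0.250 = 1.386, so ζ = 1.386/√(π² + 1.922) = 0.404.
From t_s ≈ 4/(ζω_n): ω_n = 4/(ζ·t_s) = 4/(0.404·0.0270) = 367 rad/s.

ω_n ≈ 367 rad/s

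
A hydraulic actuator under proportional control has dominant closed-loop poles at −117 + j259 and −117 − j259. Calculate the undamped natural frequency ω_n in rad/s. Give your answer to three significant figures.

The poles are at −σ ± jω_d with σ = 117 and ω_d = 259, so ω_n = √(σ²+ω_d²) = 284 rad/s and ζ = σ/ω_n = 0.412.

ω_n ≈ 284 rad/s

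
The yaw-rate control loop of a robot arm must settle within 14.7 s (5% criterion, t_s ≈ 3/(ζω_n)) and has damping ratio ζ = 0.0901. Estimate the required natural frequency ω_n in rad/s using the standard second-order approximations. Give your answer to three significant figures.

Rearranging t_s ≈ 3/(ζω_n) gives ω_n = 3/(ζ·t_s) = 3/(0.0901 × 14.7) = 2.27 rad/s.

ω_n ≈ 2.27 rad/s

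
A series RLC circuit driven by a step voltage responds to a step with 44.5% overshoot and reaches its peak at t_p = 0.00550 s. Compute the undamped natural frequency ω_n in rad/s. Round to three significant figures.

The overshoot fixes ζ = −ln(OS)/√(π²+ln²(OS)) = 0.250.
t_p = π/ω_d ⇒ ω_d = 571 rad/s; then ω_n = ω_d/√(1−ζ²) = 590 rad/s.

ω_n ≈ 590 rad/s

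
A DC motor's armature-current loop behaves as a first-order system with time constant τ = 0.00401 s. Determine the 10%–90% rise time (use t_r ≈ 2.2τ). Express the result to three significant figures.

t_r ≈ 0.00882 s

t_r ≈ 2.2τ = 0.00882 s.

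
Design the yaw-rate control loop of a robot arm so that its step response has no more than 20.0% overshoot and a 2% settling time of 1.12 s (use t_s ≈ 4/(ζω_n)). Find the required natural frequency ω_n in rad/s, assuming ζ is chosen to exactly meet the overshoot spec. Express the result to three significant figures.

ω_n ≈ 7.83 rad/s

Inverting the overshoot relation: ζ = |ln 0.200|/√(π² + ln²0.200) = 0.456.
From t_s ≈ 4/(ζω_n): ω_n = 4/(ζ·t_s) = 4/(0.456·1.12) = 7.83 rad/s.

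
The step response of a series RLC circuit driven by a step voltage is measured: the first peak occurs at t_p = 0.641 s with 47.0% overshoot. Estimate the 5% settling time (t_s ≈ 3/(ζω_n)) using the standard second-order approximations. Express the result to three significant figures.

t_s ≈ 2.55 s

ζ from %OS: ζ = |ln 0.470|/√(π²+ln²0.470) = 0.234.
t_p = π/ω_d ⇒ ω_d = 4.90 rad/s; then ω_n = ω_d/√(1−ζ²) = 5.04 rad/s.
t_s ≈ 3/(ζω_n) = 3/(0.234·5.04) = 2.55 s.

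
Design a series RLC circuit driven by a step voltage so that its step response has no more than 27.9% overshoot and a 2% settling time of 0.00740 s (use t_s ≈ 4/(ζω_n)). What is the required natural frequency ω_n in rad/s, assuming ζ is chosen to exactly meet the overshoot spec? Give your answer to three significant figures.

ω_n ≈ 1440 rad/s

Inverting the overshoot relation: ζ = |ln 0.279|/√(π² + ln²0.279) = 0.376.
From t_s ≈ 4/(ζω_n): ω_n = 4/(ζ·t_s) = 4/(0.376·0.00740) = 1440 rad/s.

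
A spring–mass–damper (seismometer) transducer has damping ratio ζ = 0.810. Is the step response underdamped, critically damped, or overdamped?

underdamped

Since ζ = 0.810 < 1, the system is underdamped.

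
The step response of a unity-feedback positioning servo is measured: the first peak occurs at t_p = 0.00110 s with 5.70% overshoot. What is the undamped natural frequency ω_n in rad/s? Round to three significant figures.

ω_n ≈ 3870 rad/s

ζ from %OS: ζ = |ln 0.0570|/√(π²+ln²0.0570) = 0.674.
From t_p = π/ω_d, ω_d = π/0.00110 = 2860 rad/s, so ω_n = ω_d/√(1−ζ²) = 3870 rad/s.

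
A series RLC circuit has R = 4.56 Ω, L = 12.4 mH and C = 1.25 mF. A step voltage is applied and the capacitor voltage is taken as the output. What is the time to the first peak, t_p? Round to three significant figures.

For a series RLC circuit (capacitor voltage as output), ω_n = 1/√(LC) = 1/√(12.4 mH · 1.25 mF) = 254 rad/s.
ζ = (R/2)·√(C/L) = (4.56/2)·√(1.25 mF/12.4 mH) = 0.724.
ω_d = ω_n√(1−ζ²) = 175 rad/s. t_p = π/ω_d = 0.0179 s.

t_p ≈ 0.0179 s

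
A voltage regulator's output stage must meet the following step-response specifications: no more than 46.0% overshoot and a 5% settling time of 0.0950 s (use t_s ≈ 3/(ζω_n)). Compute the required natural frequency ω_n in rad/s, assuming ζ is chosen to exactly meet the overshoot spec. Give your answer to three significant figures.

ω_n ≈ 132 rad/s

Inverting the overshoot relation: ζ = |ln 0.460|/√(π² + ln²0.460) = 0.240.
From t_s ≈ 3/(ζω_n): ω_n = 3/(ζ·t_s) = 3/(0.240·0.0950) = 132 rad/s.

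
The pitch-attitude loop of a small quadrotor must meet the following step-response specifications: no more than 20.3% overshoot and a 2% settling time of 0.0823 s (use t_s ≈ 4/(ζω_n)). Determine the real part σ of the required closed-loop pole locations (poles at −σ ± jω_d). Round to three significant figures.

σ ≈ 48.6

The settling-time spec alone fixes σ = ζω_n = 4/t_s = 4/0.0823 = 48.6.
(Overshoot then fixes ζ = 0.453 and hence ω_d = σ·√(1−ζ²)/ζ = 95.8 rad/s.)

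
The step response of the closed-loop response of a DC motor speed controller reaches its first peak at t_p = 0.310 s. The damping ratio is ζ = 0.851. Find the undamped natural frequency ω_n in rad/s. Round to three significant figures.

Peak time t_p = π/ω_d, so ω_d = π/t_p = π/0.310 = 10.1 rad/s.
ω_n = ω_d/√(1−ζ²) = 10.1/√0.276 = 19.3 rad/s.

ω_n ≈ 19.3 rad/s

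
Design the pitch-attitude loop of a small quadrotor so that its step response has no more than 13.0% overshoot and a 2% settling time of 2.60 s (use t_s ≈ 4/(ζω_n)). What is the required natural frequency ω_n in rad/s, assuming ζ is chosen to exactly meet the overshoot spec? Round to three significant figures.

ζ = −ln(OS)/√(π² + (ln OS)²). With OS = 0.130, ln OS = −2.040 and ζ = 2.040/3.746 = 0.545.
Then ω_n = 4/(ζ t_s) = 4/(0.545 × 2.60) = 2.82 rad/s.

ω_n ≈ 2.82 rad/s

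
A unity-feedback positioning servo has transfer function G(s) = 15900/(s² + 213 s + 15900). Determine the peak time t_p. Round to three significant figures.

t_p ≈ 0.0465 s

ω_n = √15900 = 126 rad/s; ζ = 213/(2·126) = 0.845.
ω_d = 126·√(1 − 0.845²) = 67.5 rad/s. Then t_p = π/ω_d = 0.0465 s.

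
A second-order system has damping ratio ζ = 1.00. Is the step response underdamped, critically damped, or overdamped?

Since ζ = 1, the system is critically damped.

critically damped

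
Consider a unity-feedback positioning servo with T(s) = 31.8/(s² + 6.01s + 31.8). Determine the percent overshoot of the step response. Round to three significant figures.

ω_n = √31.8 = 5.64 rad/s; ζ = 6.01/(2·5.64) = 0.533.
%OS = 100·exp(−πζ/√(1−ζ²)) = 13.8%.

%OS ≈ 13.8%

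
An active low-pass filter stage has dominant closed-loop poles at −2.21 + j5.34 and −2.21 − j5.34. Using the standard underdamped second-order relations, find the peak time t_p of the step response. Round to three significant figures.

t_p = π/ω_d with ω_d = 5.34 (the imaginary part), so t_p = 0.588 s.

t_p ≈ 0.588 s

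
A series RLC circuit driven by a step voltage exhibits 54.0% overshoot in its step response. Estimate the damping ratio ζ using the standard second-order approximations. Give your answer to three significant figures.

From %OS = 100·exp(−πζ/√(1−ζ²)), invert to get ζ = −ln(OS)/√(π² + ln²(OS)) with OS = 0.540.
−ln 0.540 = 0.6162, so ζ = 0.6162/√(π² + 0.3797) = 0.192.

ζ ≈ 0.192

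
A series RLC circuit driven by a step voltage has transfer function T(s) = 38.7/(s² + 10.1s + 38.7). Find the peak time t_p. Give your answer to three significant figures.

Comparing the denominator to s² + 2ζω_n s + ω_n²: ω_n = √38.7 = 6.22 rad/s, and 2ζω_n = 10.1 so ζ = 10.1/(2·6.22) = 0.812.
ω_d = 6.22·√(1 − 0.812²) = 3.63 rad/s. Then t_p = π/ω_d = 0.865 s.

t_p ≈ 0.865 s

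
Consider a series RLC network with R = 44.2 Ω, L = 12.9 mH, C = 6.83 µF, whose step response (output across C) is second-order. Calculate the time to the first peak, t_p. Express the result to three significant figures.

t_p ≈ 0.00108 s

For a series RLC circuit (capacitor voltage as output), ω_n = 1/√(LC) = 1/√(12.9 mH · 6.83 µF) = 3370 rad/s.
ζ = (R/2)·√(C/L) = (44.2/2)·√(6.83 µF/12.9 mH) = 0.509.
The damped frequency ω_d = ω_n√(1−ζ²) = 2900 rad/s. t_p = π/ω_d = 0.00108 s.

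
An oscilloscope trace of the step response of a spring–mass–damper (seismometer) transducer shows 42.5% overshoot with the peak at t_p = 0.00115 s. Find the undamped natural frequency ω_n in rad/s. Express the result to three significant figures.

ω_n ≈ 2830 rad/s

The overshoot fixes ζ = −ln(OS)/√(π²+ln²(OS)) = 0.263.
t_p = π/ω_d ⇒ ω_d = 2730 rad/s; then ω_n = ω_d/√(1−ζ²) = 2830 rad/s.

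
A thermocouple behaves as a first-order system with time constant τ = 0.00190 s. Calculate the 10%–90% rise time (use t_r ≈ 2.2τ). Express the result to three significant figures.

t_r ≈ 0.00418 s

t_r ≈ 2.2τ = 0.00418 s.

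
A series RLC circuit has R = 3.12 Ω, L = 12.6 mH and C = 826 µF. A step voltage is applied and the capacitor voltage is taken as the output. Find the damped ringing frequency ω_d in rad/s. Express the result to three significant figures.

ω_d ≈ 284 rad/s

For a series RLC circuit (capacitor voltage as output), ω_n = 1/√(LC) = 1/√(12.6 mH · 826 µF) = 310 rad/s.
ζ = (R/2)·√(C/L) = (3.12/2)·√(826 µF/12.6 mH) = 0.399.
ω_d = ω_n√(1−ζ²) = 284 rad/s.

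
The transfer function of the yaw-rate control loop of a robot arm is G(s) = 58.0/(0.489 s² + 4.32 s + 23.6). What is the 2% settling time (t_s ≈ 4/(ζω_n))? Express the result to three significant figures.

Dividing through by 0.489: denominator becomes s² + 8.834 s + 48.26.
So ω_n = √48.26 = 6.95 rad/s and ζ = 8.834/(2·6.95) = 0.636.
t_s ≈ 4/(ζω_n) = 0.906 s.

t_s ≈ 0.906 s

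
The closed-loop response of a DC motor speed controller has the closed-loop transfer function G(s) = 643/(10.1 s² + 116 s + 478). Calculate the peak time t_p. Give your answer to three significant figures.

Dividing through by 10.1: denominator becomes s² + 11.49 s + 47.33.
So ω_n = √47.33 = 6.88 rad/s and ζ = 11.49/(2·6.88) = 0.835.
The damped frequency ω_d = ω_n√(1−ζ²) = 3.79 rad/s. t_p = π/ω_d = 0.829 s.

t_p ≈ 0.829 s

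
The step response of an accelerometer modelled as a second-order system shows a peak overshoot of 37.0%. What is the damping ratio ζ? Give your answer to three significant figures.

From %OS = 100·exp(−πζ/√(1−ζ²)), invert to get ζ = −ln(OS)/√(π² + ln²(OS)) with OS = 0.370.
−ln 0.370 = 0.9943, so ζ = 0.9943/√(π² + 0.9885) = 0.302.

ζ ≈ 0.302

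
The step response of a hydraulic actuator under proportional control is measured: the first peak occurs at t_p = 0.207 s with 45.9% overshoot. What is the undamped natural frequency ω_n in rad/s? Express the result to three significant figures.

ω_n ≈ 15.6 rad/s

From the overshoot, ζ = −ln(OS)/√(π²+ln²(OS)) = 0.241.
t_p = π/ω_d ⇒ ω_d = 15.2 rad/s; then ω_n = ω_d/√(1−ζ²) = 15.6 rad/s.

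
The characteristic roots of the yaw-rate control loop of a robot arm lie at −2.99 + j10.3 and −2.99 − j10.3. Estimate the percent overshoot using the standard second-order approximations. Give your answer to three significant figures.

%OS ≈ 40.2%

The poles are at −σ ± jω_d with σ = 2.99 and ω_d = 10.3, so ω_n = √(σ²+ω_d²) = 10.7 rad/s and ζ = σ/ω_n = 0.279.
%OS = 100 e^{−πζ/√(1−ζ²)} with ζ = 0.279 gives 40.2%.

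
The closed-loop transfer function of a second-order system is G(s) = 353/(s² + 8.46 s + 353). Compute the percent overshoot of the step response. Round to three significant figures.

%OS ≈ 48.4%

Comparing the denominator to s² + 2ζω_n s + ω_n²: ω_n = √353 = 18.8 rad/s, and 2ζω_n = 8.46 so ζ = 8.46/(2·18.8) = 0.225.
%OS = 100 e^{−πζ/√(1−ζ²)} with ζ = 0.225 gives 48.4%.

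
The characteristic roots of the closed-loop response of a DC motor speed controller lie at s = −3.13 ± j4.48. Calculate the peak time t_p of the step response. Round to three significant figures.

t_p = π/ω_d with ω_d = 4.48 (the imaginary part), so t_p = 0.701 s.

t_p ≈ 0.701 s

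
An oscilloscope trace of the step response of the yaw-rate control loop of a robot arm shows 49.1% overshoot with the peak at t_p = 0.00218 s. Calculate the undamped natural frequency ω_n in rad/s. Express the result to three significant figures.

From the overshoot, ζ = −ln(OS)/√(π²+ln²(OS)) = 0.221.
From t_p = π/ω_d, ω_d = π/0.00218 = 1440 rad/s, so ω_n = ω_d/√(1−ζ²) = 1480 rad/s.

ω_n ≈ 1480 rad/s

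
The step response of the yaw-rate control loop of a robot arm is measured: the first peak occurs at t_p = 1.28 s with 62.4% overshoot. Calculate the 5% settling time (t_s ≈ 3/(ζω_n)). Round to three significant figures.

The overshoot fixes ζ = −ln(OS)/√(π²+ln²(OS)) = 0.148.
t_p = π/ω_d ⇒ ω_d = 2.45 rad/s; then ω_n = ω_d/√(1−ζ²) = 2.48 rad/s.
t_s ≈ 3/(ζω_n) = 3/(0.148·2.48) = 8.14 s.

t_s ≈ 8.14 s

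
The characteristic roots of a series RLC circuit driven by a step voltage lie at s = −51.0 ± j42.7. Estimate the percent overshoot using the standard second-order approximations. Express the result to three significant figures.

%OS ≈ 2.35%

The poles are at −σ ± jω_d with σ = 51.0 and ω_d = 42.7, so ω_n = √(σ²+ω_d²) = 66.5 rad/s and ζ = σ/ω_n = 0.767.
Overshoot: exp(−π·0.767/√(1−0.767²)) = 0.0235, i.e. 2.35%.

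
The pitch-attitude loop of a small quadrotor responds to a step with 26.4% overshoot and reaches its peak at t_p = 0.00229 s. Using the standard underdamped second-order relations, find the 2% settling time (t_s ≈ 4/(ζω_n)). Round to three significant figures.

ζ from %OS: ζ = |ln 0.264|/√(π²+ln²0.264) = 0.390.
t_p = π/ω_d ⇒ ω_d = 1370 rad/s; then ω_n = ω_d/√(1−ζ²) = 1490 rad/s.
t_s ≈ 4/(ζω_n) = 4/(0.390·1490) = 0.00688 s.

t_s ≈ 0.00688 s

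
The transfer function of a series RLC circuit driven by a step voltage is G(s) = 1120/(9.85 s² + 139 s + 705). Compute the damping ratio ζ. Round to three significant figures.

Dividing through by 9.85: denominator becomes s² + 14.11 s + 71.57.
So ω_n = √71.57 = 8.46 rad/s and ζ = 14.11/(2·8.46) = 0.834.

ζ ≈ 0.834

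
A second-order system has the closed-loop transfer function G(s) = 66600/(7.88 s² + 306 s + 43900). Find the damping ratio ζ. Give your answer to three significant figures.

Dividing through by 7.88: denominator becomes s² + 38.83 s + 5571.
So ω_n = √5571 = 74.6 rad/s and ζ = 38.83/(2·74.6) = 0.260.

ζ ≈ 0.260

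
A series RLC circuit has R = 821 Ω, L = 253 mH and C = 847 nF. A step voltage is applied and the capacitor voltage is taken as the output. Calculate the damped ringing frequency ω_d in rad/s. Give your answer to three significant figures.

ω_d ≈ 1430 rad/s

For a series RLC circuit (capacitor voltage as output), ω_n = 1/√(LC) = 1/√(253 mH · 847 nF) = 2160 rad/s.
ζ = (R/2)·√(C/L) = (821/2)·√(847 nF/253 mH) = 0.751.
The damped frequency ω_d = ω_n√(1−ζ²) = 1430 rad/s.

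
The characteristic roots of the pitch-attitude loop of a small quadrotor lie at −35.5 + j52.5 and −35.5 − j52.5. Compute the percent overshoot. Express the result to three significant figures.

%OS ≈ 12.0%

With σ = 35.5, ω_d = 52.5: ω_n = √(σ²+ω_d²) = 63.4 rad/s, ζ = σ/ω_n = 0.560.
%OS = 100·exp(−πζ/√(1−ζ²)) = 12.0%.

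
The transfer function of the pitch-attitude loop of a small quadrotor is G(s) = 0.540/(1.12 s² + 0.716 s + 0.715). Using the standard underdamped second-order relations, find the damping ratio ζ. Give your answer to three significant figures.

Dividing through by 1.12: denominator becomes s² + 0.6393 s + 0.6384.
So ω_n = √0.6384 = 0.799 rad/s and ζ = 0.6393/(2·0.799) = 0.400.

ζ ≈ 0.400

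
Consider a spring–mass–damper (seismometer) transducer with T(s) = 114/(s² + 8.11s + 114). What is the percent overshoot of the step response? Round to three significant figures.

ω_n = √114 = 10.7 rad/s; ζ = 8.11/(2·10.7) = 0.380.
Overshoot: exp(−π·0.380/√(1−0.380²)) = 0.275, i.e. 27.5%.

%OS ≈ 27.5%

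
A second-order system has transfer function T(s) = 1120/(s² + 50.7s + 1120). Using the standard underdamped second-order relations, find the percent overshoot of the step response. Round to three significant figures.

Matching coefficients with s² + 2ζω_n s + ω_n² gives ω_n² = 1120 ⇒ ω_n = 33.5 rad/s, and ζ = 50.7/(2ω_n) = 0.757.
Overshoot: exp(−π·0.757/√(1−0.757²)) = 0.0261, i.e. 2.61%.

%OS ≈ 2.61%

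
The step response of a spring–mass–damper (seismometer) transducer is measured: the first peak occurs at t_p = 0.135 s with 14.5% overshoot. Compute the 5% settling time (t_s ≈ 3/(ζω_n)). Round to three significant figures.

t_s ≈ 0.210 s

From the overshoot, ζ = −ln(OS)/√(π²+ln²(OS)) = 0.524.
From t_p = π/ω_d, ω_d = π/0.135 = 23.3 rad/s, so ω_n = ω_d/√(1−ζ²) = 27.3 rad/s.
t_s ≈ 3/(ζω_n) = 3/(0.524·27.3) = 0.210 s.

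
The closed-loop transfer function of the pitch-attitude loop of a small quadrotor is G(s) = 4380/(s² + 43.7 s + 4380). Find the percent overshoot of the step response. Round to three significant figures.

%OS ≈ 33.3%

ω_n = √4380 = 66.2 rad/s; ζ = 43.7/(2·66.2) = 0.330.
%OS = 100·exp(−πζ/√(1−ζ²)) = 33.3%.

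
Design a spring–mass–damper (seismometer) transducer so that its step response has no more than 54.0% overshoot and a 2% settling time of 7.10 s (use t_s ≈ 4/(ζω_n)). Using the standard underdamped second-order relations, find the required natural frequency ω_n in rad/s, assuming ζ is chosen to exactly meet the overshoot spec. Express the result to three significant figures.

From %OS = 100·exp(−πζ/√(1−ζ²)), invert to get ζ = −ln(OS)/√(π² + ln²(OS)) with OS = 0.540.
−ln 0.540 = 0.6162, so ζ = 0.6162/√(π² + 0.3797) = 0.192.
Then ω_n = 4/(ζ t_s) = 4/(0.192 × 7.10) = 2.93 rad/s.

ω_n ≈ 2.93 rad/s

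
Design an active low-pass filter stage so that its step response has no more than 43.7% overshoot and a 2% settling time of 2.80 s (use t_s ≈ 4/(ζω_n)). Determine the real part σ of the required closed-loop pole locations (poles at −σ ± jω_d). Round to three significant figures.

σ ≈ 1.43

The settling-time spec alone fixes σ = ζω_n = 4/t_s = 4/2.80 = 1.43.
(Overshoot then fixes ζ = 0.255 and hence ω_d = σ·√(1−ζ²)/ζ = 5.42 rad/s.)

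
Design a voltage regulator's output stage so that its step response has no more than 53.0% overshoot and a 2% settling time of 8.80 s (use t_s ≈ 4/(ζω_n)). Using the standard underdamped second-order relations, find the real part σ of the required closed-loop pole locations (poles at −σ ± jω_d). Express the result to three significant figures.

The settling-time spec alone fixes σ = ζω_n = 4/t_s = 4/8.80 = 0.455.
(Overshoot then fixes ζ = 0.198 and hence ω_d = σ·√(1−ζ²)/ζ = 2.25 rad/s.)

σ ≈ 0.455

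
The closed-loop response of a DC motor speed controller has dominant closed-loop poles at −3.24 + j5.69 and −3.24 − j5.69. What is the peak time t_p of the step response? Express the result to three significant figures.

t_p = π/ω_d with ω_d = 5.69 (the imaginary part), so t_p = 0.552 s.

t_p ≈ 0.552 s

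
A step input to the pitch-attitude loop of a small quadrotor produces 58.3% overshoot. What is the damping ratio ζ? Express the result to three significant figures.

Inverting the overshoot relation: ζ = |ln 0.583|/√(π² + ln²0.583) = 0.169.

ζ ≈ 0.169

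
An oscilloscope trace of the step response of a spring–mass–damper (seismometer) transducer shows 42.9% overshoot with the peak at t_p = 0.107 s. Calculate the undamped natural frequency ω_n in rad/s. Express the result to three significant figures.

ω_n ≈ 30.4 rad/s

ζ from %OS: ζ = |ln 0.429|/√(π²+ln²0.429) = 0.260.
From t_p = π/ω_d, ω_d = π/0.107 = 29.4 rad/s, so ω_n = ω_d/√(1−ζ²) = 30.4 rad/s.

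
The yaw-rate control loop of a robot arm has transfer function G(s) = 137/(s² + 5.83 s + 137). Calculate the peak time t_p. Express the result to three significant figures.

ω_n = √137 = 11.7 rad/s; ζ = 5.83/(2·11.7) = 0.249.
The damped frequency ω_d = ω_n√(1−ζ²) = 11.3 rad/s. Then t_p = π/ω_d = 0.277 s.

t_p ≈ 0.277 s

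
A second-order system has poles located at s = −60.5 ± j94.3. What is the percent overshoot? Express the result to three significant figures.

The poles are at −σ ± jω_d with σ = 60.5 and ω_d = 94.3, so ω_n = √(σ²+ω_d²) = 112 rad/s and ζ = σ/ω_n = 0.540.
%OS = 100·exp(−πζ/√(1−ζ²)) = 13.3%.

%OS ≈ 13.3%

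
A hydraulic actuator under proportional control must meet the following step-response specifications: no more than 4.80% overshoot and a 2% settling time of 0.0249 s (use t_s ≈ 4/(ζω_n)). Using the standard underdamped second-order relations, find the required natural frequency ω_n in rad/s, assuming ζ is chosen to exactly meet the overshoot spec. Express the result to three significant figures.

ω_n ≈ 231 rad/s

From %OS = 100·exp(−πζ/√(1−ζ²)), invert to get ζ = −ln(OS)/√(π² + ln²(OS)) with OS = 0.0480.
−ln 0.0480 = 3.037, so ζ = 3.037/√(π² + 9.221) = 0.695.
Then ω_n = 4/(ζ t_s) = 4/(0.695 × 0.0249) = 231 rad/s.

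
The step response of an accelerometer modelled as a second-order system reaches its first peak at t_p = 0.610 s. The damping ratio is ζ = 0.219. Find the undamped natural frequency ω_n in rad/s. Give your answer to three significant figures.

Peak time t_p = π/ω_d, so ω_d = π/t_p = π/0.610 = 5.15 rad/s.
ω_n = ω_d/√(1−ζ²) = 5.15/√0.952 = 5.28 rad/s.

ω_n ≈ 5.28 rad/s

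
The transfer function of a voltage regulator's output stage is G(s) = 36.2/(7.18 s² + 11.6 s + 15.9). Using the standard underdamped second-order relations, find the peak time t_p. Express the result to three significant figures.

t_p ≈ 2.51 s

Dividing through by 7.18: denominator becomes s² + 1.616 s + 2.214.
So ω_n = √2.214 = 1.49 rad/s and ζ = 1.616/(2·1.49) = 0.543.
The damped frequency ω_d = ω_n√(1−ζ²) = 1.25 rad/s. t_p = π/ω_d = 2.51 s.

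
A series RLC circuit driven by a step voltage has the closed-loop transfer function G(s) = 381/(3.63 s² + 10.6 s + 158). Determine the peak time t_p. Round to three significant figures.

t_p ≈ 0.488 s

Dividing through by 3.63: denominator becomes s² + 2.920 s + 43.53.
So ω_n = √43.53 = 6.60 rad/s and ζ = 2.920/(2·6.60) = 0.221.
ω_d = ω_n√(1−ζ²) = 6.43 rad/s. t_p = π/ω_d = 0.488 s.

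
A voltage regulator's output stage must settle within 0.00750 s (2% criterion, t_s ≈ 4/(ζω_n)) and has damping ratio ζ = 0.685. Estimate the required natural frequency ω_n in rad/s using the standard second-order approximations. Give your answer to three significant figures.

ω_n ≈ 779 rad/s

Rearranging t_s ≈ 4/(ζω_n) gives ω_n = 4/(ζ·t_s) = 4/(0.685 × 0.00750) = 779 rad/s.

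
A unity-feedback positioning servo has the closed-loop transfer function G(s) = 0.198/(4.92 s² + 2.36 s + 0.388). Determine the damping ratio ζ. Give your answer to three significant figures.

ζ ≈ 0.854

Dividing through by 4.92: denominator becomes s² + 0.4797 s + 0.07886.
So ω_n = √0.07886 = 0.281 rad/s and ζ = 0.4797/(2·0.281) = 0.854.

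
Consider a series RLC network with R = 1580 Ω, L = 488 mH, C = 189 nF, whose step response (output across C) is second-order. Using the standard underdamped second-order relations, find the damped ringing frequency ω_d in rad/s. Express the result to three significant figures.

For a series RLC circuit (capacitor voltage as output), ω_n = 1/√(LC) = 1/√(488 mH · 189 nF) = 3290 rad/s.
ζ = (R/2)·√(C/L) = (1580/2)·√(189 nF/488 mH) = 0.492.
ω_d = ω_n√(1−ζ²) = 2870 rad/s.

ω_d ≈ 2870 rad/s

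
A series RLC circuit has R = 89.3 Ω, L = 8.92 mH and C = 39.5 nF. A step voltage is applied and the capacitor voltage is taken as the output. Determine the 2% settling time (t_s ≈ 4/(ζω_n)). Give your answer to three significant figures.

For a series RLC circuit (capacitor voltage as output), ω_n = 1/√(LC) = 1/√(8.92 mH · 39.5 nF) = 53300 rad/s.
ζ = (R/2)·√(C/L) = (89.3/2)·√(39.5 nF/8.92 mH) = 0.0940.
t_s ≈ 4/(ζω_n) = 0.000799 s.

t_s ≈ 0.000799 s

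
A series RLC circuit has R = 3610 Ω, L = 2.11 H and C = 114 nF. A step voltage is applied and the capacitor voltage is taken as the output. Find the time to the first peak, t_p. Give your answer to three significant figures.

For a series RLC circuit (capacitor voltage as output), ω_n = 1/√(LC) = 1/√(2.11 H · 114 nF) = 2040 rad/s.
ζ = (R/2)·√(C/L) = (3610/2)·√(114 nF/2.11 H) = 0.420.
ω_d = ω_n√(1−ζ²) = 1850 rad/s. t_p = π/ω_d = 0.00170 s.

t_p ≈ 0.00170 s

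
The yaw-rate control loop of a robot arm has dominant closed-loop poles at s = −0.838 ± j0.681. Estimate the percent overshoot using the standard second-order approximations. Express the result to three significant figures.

With σ = 0.838, ω_d = 0.681: ω_n = √(σ²+ω_d²) = 1.08 rad/s, ζ = σ/ω_n = 0.776.
%OS = 100·exp(−πζ/√(1−ζ²)) = 2.09%.

%OS ≈ 2.09%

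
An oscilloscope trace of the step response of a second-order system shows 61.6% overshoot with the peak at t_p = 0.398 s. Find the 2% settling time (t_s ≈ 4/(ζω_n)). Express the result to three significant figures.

t_s ≈ 3.29 s

The overshoot fixes ζ = −ln(OS)/√(π²+ln²(OS)) = 0.152.
t_p = π/ω_d ⇒ ω_d = 7.89 rad/s; then ω_n = ω_d/√(1−ζ²) = 7.99 rad/s.
t_s ≈ 4/(ζω_n) = 4/(0.152·7.99) = 3.29 s.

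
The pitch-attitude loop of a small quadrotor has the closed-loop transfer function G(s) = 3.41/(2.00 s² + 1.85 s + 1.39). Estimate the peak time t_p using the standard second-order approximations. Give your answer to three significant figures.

t_p ≈ 4.53 s

Dividing through by 2.00: denominator becomes s² + 0.9250 s + 0.6950.
So ω_n = √0.6950 = 0.834 rad/s and ζ = 0.9250/(2·0.834) = 0.555.
The damped frequency ω_d = ω_n√(1−ζ²) = 0.694 rad/s. t_p = π/ω_d = 4.53 s.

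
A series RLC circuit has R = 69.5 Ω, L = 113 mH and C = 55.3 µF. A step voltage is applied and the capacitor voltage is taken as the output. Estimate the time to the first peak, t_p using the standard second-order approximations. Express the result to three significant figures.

For a series RLC circuit (capacitor voltage as output), ω_n = 1/√(LC) = 1/√(113 mH · 55.3 µF) = 400 rad/s.
ζ = (R/2)·√(C/L) = (69.5/2)·√(55.3 µF/113 mH) = 0.769.
The damped frequency ω_d = ω_n√(1−ζ²) = 256 rad/s. t_p = π/ω_d = 0.0123 s.

t_p ≈ 0.0123 s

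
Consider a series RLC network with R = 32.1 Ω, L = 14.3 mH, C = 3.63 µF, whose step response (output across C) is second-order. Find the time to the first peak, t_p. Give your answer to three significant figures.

For a series RLC circuit (capacitor voltage as output), ω_n = 1/√(LC) = 1/√(14.3 mH · 3.63 µF) = 4390 rad/s.
ζ = (R/2)·√(C/L) = (32.1/2)·√(3.63 µF/14.3 mH) = 0.256.
ω_d = 4390·√(1 − 0.256²) = 4240 rad/s. t_p = π/ω_d = 0.000740 s.

t_p ≈ 0.000740 s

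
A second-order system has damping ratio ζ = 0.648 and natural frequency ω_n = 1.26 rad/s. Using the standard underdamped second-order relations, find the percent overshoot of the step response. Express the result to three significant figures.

%OS ≈ 6.91%

For an underdamped second-order system, %OS = 100·exp(−πζ/√(1−ζ²)).
πζ/√(1−ζ²) = π·0.648/√(1−0.420) = 2.673, so %OS = 100·e^(−2.673) = 6.91%.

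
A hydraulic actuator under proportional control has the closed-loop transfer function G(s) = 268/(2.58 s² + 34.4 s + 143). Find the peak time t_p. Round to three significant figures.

t_p ≈ 0.948 s

Dividing through by 2.58: denominator becomes s² + 13.33 s + 55.43.
So ω_n = √55.43 = 7.44 rad/s and ζ = 13.33/(2·7.44) = 0.895.
ω_d = 7.44·√(1 − 0.895²) = 3.31 rad/s. t_p = π/ω_d = 0.948 s.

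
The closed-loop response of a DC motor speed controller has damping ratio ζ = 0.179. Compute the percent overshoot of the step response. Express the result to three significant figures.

%OS ≈ 56.5%

For an underdamped second-order system, %OS = 100·exp(−πζ/√(1−ζ²)).
πζ/√(1−ζ²) = π·0.179/√(1−0.0320) = 0.5716, so %OS = 100·e^(−0.5716) = 56.5%.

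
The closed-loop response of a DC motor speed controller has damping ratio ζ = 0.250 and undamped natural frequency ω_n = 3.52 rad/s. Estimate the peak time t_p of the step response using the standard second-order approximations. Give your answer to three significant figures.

t_p ≈ 0.922 s

The damped frequency is ω_d = ω_n√(1−ζ²) = 3.52·√(1−0.0625) = 3.41 rad/s.
Peak time t_p = π/ω_d = π/3.41 = 0.922 s.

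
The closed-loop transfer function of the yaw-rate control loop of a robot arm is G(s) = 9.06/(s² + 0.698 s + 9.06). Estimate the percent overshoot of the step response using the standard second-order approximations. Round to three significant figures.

Comparing the denominator to s² + 2ζω_n s + ω_n²: ω_n = √9.06 = 3.01 rad/s, and 2ζω_n = 0.698 so ζ = 0.698/(2·3.01) = 0.116.
Overshoot: exp(−π·0.116/√(1−0.116²)) = 0.693, i.e. 69.3%.

%OS ≈ 69.3%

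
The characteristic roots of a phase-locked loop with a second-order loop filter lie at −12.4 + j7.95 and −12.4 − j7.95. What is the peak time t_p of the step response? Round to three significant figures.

t_p = π/ω_d with ω_d = 7.95 (the imaginary part), so t_p = 0.395 s.

t_p ≈ 0.395 s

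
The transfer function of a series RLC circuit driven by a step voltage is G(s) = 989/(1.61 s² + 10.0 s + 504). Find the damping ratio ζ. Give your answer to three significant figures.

ζ ≈ 0.176

Dividing through by 1.61: denominator becomes s² + 6.211 s + 313.0.
So ω_n = √313.0 = 17.7 rad/s and ζ = 6.211/(2·17.7) = 0.176.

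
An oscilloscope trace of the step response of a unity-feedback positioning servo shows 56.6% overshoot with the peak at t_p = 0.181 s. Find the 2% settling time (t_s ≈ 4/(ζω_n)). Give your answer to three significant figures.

From the overshoot, ζ = −ln(OS)/√(π²+ln²(OS)) = 0.178.
t_p = π/ω_d ⇒ ω_d = 17.4 rad/s; then ω_n = ω_d/√(1−ζ²) = 17.6 rad/s.
t_s ≈ 4/(ζω_n) = 4/(0.178·17.6) = 1.27 s.

t_s ≈ 1.27 s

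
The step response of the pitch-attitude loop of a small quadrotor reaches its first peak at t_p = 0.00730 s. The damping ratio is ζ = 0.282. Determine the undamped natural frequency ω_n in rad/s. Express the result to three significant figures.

Peak time t_p = π/ω_d, so ω_d = π/t_p = π/0.00730 = 430 rad/s.
ω_n = ω_d/√(1−ζ²) = 430/√0.920 = 449 rad/s.

ω_n ≈ 449 rad/s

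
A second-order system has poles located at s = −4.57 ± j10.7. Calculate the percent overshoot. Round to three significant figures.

%OS ≈ 26.1%

|pole| = ω_n = √(4.57² + 10.7²) = 11.6 rad/s; ζ = cos θ = σ/ω_n = 0.393.
Overshoot: exp(−π·0.393/√(1−0.393²)) = 0.261, i.e. 26.1%.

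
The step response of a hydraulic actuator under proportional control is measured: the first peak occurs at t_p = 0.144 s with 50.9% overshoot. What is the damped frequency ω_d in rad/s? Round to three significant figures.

ω_d ≈ 21.8 rad/s

t_p = π/ω_d, so ω_d = π/0.144 = 21.8 rad/s.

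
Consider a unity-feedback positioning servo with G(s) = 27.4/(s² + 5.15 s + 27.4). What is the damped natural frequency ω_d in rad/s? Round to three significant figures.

ω_d ≈ 4.56 rad/s

ω_n = √27.4 = 5.23 rad/s; ζ = 5.15/(2·5.23) = 0.492.
The damped frequency ω_d = ω_n√(1−ζ²) = 4.56 rad/s.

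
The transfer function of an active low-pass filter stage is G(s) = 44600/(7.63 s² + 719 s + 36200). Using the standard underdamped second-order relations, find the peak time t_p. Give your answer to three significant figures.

t_p ≈ 0.0625 s

Dividing through by 7.63: denominator becomes s² + 94.23 s + 4744.
So ω_n = √4744 = 68.9 rad/s and ζ = 94.23/(2·68.9) = 0.684.
The damped frequency ω_d = ω_n√(1−ζ²) = 50.2 rad/s. t_p = π/ω_d = 0.0625 s.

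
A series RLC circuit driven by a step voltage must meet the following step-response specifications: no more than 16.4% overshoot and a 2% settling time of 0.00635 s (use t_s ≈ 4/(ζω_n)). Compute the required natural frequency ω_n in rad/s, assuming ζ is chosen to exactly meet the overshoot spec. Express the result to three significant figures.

Inverting the overshoot relation: ζ = |ln 0.164|/√(π² + ln²0.164) = 0.499.
Then ω_n = 4/(ζ t_s) = 4/(0.499 × 0.00635) = 1260 rad/s.

ω_n ≈ 1260 rad/s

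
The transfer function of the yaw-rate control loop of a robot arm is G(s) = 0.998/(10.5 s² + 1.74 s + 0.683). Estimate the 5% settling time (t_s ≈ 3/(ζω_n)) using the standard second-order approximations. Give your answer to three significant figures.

t_s ≈ 36.2 s

Dividing through by 10.5: denominator becomes s² + 0.1657 s + 0.06505.
So ω_n = √0.06505 = 0.255 rad/s and ζ = 0.1657/(2·0.255) = 0.325.
t_s ≈ 3/(ζω_n) = 36.2 s.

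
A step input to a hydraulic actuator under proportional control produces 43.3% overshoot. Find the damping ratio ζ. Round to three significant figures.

ζ ≈ 0.257

From %OS = 100·exp(−πζ/√(1−ζ²)), invert to get ζ = −ln(OS)/√(π² + ln²(OS)) with OS = 0.433.
−ln 0.433 = 0.8370, so ζ = 0.8370/√(π² + 0.7006) = 0.257.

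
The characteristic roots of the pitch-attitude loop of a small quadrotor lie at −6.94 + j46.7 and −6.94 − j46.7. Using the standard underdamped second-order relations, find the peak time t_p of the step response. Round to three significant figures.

t_p ≈ 0.0673 s

t_p = π/ω_d with ω_d = 46.7 (the imaginary part), so t_p = 0.0673 s.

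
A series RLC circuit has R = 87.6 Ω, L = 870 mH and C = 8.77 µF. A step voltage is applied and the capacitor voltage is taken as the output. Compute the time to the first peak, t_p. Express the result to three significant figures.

For a series RLC circuit (capacitor voltage as output), ω_n = 1/√(LC) = 1/√(870 mH · 8.77 µF) = 362 rad/s.
ζ = (R/2)·√(C/L) = (87.6/2)·√(8.77 µF/870 mH) = 0.139.
ω_d = ω_n√(1−ζ²) = 359 rad/s. t_p = π/ω_d = 0.00876 s.

t_p ≈ 0.00876 s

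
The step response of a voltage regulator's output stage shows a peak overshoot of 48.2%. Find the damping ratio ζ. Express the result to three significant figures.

Inverting the overshoot relation: ζ = |ln 0.482|/√(π² + ln²0.482) = 0.226.

ζ ≈ 0.226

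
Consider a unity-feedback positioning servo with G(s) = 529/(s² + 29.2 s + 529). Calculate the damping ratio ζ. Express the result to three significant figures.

Matching coefficients with s² + 2ζω_n s + ω_n² gives ω_n² = 529 ⇒ ω_n = 23.0 rad/s, and ζ = 29.2/(2ω_n) = 0.635.

ζ ≈ 0.635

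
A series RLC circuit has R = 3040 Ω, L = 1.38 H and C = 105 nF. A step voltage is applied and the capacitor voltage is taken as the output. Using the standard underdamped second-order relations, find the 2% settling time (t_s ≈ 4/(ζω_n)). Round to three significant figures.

t_s ≈ 0.00363 s

For a series RLC circuit (capacitor voltage as output), ω_n = 1/√(LC) = 1/√(1.38 H · 105 nF) = 2630 rad/s.
ζ = (R/2)·√(C/L) = (3040/2)·√(105 nF/1.38 H) = 0.419.
t_s ≈ 4/(ζω_n) = 0.00363 s.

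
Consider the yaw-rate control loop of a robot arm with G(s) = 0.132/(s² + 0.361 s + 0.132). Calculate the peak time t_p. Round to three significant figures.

t_p ≈ 9.96 s

Comparing the denominator to s² + 2ζω_n s + ω_n²: ω_n = √0.132 = 0.363 rad/s, and 2ζω_n = 0.361 so ζ = 0.361/(2·0.363) = 0.497.
The damped frequency ω_d = ω_n√(1−ζ²) = 0.315 rad/s. Then t_p = π/ω_d = 9.96 s.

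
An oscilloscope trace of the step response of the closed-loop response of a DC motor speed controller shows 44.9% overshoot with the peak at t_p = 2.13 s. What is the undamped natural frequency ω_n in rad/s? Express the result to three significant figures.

ω_n ≈ 1.52 rad/s

The overshoot fixes ζ = −ln(OS)/√(π²+ln²(OS)) = 0.247.
t_p = π/ω_d ⇒ ω_d = 1.47 rad/s; then ω_n = ω_d/√(1−ζ²) = 1.52 rad/s.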